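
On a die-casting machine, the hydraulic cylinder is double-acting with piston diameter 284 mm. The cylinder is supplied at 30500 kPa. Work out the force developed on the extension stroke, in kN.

Cap-side area A_cap = π/4 × (284 mm)² = 63350 mm^2
F = P × A_cap = 30500 kPa × A_cap

F ≈ 1930 kN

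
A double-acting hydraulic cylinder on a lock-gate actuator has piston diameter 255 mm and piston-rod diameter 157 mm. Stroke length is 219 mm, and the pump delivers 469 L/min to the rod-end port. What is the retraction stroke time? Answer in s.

t ≈ 0.888 s

Rod-side annular area A_ann = π/4 × (255² − 157²) = 31710 mm^2
Swept volume V = A × L; t = V / Q = A·L / Q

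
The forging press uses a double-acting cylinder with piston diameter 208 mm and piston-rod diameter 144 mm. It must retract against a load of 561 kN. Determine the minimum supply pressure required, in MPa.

P ≈ 31.7 MPa

Rod-side annular area A_ann = π/4 × (208² − 144²) = 17690 mm^2
Retraction: pressure acts on the annular area.
P = F / A = 561 kN / A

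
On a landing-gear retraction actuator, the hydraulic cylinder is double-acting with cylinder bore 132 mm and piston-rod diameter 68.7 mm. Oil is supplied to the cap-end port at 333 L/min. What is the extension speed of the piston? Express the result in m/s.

v ≈ 0.406 m/s

Cap-side area A_cap = π/4 × (132 mm)² = 13680 mm^2
v = Q / A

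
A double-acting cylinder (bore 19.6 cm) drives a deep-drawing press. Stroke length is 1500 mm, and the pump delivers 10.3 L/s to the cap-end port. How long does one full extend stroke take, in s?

Cap-side area A_cap = π/4 × (19.6 cm)² = 301.7 cm^2
Swept volume V = A × L; t = V / Q = A·L / Q

t ≈ 4.39 s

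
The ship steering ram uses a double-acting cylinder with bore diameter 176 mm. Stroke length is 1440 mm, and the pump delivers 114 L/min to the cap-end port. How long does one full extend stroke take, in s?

Cap-side area A_cap = π/4 × (176 mm)² = 24330 mm^2
Swept volume V = A × L; t = V / Q = A·L / Q

t ≈ 18.4 s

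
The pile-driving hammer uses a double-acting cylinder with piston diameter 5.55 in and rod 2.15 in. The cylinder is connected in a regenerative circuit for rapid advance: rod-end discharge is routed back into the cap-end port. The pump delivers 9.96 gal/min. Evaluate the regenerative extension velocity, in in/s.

v ≈ 10.6 in/s

In regeneration the rod-end outflow joins the pump flow into the cap end, so the net volume the pump must supply per unit advance equals the rod cross-section area.
Rod cross-section A_rod = π/4 × (2.15 in)² = 3.631 in^2
v = Q_pump / A_rod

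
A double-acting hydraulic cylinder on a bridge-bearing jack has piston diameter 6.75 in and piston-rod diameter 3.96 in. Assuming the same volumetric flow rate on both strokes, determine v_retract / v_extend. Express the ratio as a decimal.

Cap-side area A_cap = π/4 × (6.75 in)² = 35.78 in^2
Rod-side annular area A_ann = π/4 × (6.75² − 3.96²) = 23.47 in^2
For equal Q, v ∝ 1/A, so v_ret/v_ext = A_cap/A_ann.

v_ret/v_ext ≈ 1.52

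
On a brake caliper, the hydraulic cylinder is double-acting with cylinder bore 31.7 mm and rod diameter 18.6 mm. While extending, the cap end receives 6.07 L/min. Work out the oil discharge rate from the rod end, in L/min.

Q_out ≈ 3.98 L/min

Cap-side area A_cap = π/4 × (31.7 mm)² = 789.2 mm^2
Rod-side annular area A_ann = π/4 × (31.7² − 18.6²) = 517.5 mm^2
Piston speed v = Q_in/A_cap; rod-end outflow Q_out = v × A_ann = Q_in × A_ann/A_cap.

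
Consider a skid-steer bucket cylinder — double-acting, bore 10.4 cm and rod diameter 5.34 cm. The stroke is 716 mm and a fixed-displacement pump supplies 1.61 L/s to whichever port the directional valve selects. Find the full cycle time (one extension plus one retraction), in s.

Cap-side area A_cap = π/4 × (10.4 cm)² = 84.95 cm^2
Rod-side annular area A_ann = π/4 × (10.4² − 5.34²) = 62.55 cm^2
t_ext = A_cap·L/Q = 3.778 s
t_ret = A_ann·L/Q = 2.782 s
t_cycle = t_ext + t_ret

t ≈ 6.56 s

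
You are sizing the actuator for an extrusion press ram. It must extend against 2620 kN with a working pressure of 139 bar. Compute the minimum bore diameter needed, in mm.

D ≈ 490 mm

Extension force acts on the full piston face: F = P × (π/4)D².
D = √(4F / (πP)) = √(4 × 2620 kN / (π × 139 bar))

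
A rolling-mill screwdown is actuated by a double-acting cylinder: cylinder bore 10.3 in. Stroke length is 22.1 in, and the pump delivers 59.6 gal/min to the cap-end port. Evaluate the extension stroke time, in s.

Cap-side area A_cap = π/4 × (10.3 in)² = 83.32 in^2
Swept volume V = A × L; t = V / Q = A·L / Q

t ≈ 8.03 s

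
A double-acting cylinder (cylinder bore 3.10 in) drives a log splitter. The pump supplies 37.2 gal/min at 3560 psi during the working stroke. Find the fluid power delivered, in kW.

Hydraulic power = P × Q

W ≈ 57.6 kW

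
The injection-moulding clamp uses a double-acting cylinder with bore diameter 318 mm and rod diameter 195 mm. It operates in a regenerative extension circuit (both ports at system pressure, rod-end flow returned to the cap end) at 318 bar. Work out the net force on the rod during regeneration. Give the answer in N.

F ≈ 9.50e5 N

With equal pressure on both faces, forces on the annular region cancel; the net push is pressure × rod cross-section.
Rod cross-section A_rod = π/4 × (195 mm)² = 29860 mm^2
F = P × A_rod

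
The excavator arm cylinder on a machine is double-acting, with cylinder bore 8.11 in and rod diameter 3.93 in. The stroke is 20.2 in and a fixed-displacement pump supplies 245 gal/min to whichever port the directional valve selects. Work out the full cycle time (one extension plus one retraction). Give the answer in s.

Cap-side area A_cap = π/4 × (8.11 in)² = 51.66 in^2
Rod-side annular area A_ann = π/4 × (8.11² − 3.93²) = 39.53 in^2
t_ext = A_cap·L/Q = 1.106 s
t_ret = A_ann·L/Q = 0.8465 s
t_cycle = t_ext + t_ret

t ≈ 1.95 s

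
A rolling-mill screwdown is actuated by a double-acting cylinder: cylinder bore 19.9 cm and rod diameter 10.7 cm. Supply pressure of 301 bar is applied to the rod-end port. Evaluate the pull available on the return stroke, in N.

Rod-side annular area A_ann = π/4 × (19.9² − 10.7²) = 221.1 cm^2
On retraction the pressure acts on the annular area (bore minus rod).
F = P × A_ann

F ≈ 6.66e5 N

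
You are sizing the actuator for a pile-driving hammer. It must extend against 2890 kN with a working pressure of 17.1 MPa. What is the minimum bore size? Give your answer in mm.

Extension force acts on the full piston face: F = P × (π/4)D².
D = √(4F / (πP)) = √(4 × 2890 kN / (π × 17.1 MPa))

D ≈ 464 mm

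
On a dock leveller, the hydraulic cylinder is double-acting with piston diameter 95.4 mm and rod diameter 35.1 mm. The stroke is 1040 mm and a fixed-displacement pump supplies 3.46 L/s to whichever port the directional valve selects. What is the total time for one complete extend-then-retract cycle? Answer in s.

t ≈ 4.01 s

Cap-side area A_cap = π/4 × (95.4 mm)² = 7148 mm^2
Rod-side annular area A_ann = π/4 × (95.4² − 35.1²) = 6180 mm^2
t_ext = A_cap·L/Q = 2.149 s
t_ret = A_ann·L/Q = 1.858 s
t_cycle = t_ext + t_ret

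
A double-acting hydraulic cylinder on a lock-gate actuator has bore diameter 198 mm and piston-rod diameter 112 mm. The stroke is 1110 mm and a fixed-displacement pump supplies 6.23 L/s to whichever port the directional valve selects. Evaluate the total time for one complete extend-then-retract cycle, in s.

t ≈ 9.22 s

Cap-side area A_cap = π/4 × (198 mm)² = 30790 mm^2
Rod-side annular area A_ann = π/4 × (198² − 112²) = 20940 mm^2
t_ext = A_cap·L/Q = 5.486 s
t_ret = A_ann·L/Q = 3.731 s
t_cycle = t_ext + t_ret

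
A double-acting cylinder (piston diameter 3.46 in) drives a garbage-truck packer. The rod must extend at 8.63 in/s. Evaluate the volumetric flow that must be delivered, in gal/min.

Q ≈ 21.1 gal/min

Cap-side area A_cap = π/4 × (3.46 in)² = 9.402 in^2
Q = A × v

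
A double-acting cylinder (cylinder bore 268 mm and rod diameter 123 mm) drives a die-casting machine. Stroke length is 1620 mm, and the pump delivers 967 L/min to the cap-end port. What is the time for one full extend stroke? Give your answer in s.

t ≈ 5.67 s

Cap-side area A_cap = π/4 × (268 mm)² = 56410 mm^2
Swept volume V = A × L; t = V / Q = A·L / Q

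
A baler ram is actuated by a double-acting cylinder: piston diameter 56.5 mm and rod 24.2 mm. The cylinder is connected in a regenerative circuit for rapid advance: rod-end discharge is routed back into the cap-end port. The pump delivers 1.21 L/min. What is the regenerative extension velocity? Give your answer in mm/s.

In regeneration the rod-end outflow joins the pump flow into the cap end, so the net volume the pump must supply per unit advance equals the rod cross-section area.
Rod cross-section A_rod = π/4 × (24.2 mm)² = 460.0 mm^2
v = Q_pump / A_rod

v ≈ 43.8 mm/s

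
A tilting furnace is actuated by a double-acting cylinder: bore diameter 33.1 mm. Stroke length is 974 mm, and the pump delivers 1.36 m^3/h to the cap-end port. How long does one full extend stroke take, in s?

t ≈ 2.22 s

Cap-side area A_cap = π/4 × (33.1 mm)² = 860.5 mm^2
Swept volume V = A × L; t = V / Q = A·L / Q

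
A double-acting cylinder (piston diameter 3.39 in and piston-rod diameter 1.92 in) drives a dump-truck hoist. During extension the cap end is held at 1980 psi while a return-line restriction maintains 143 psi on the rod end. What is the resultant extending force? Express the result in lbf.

Cap-side area A_cap = π/4 × (3.39 in)² = 9.026 in^2
Rod-side annular area A_ann = π/4 × (3.39² − 1.92²) = 6.131 in^2
Net thrust = P_cap·A_cap − P_rod·A_ann = 17870 lbf − 876.7 lbf

F ≈ 17000 lbf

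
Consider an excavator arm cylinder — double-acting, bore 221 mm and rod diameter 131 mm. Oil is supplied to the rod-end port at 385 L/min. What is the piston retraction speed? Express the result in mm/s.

Rod-side annular area A_ann = π/4 × (221² − 131²) = 24880 mm^2
Flow into the rod-end port fills the annular volume.
v = Q / A

v ≈ 258 mm/s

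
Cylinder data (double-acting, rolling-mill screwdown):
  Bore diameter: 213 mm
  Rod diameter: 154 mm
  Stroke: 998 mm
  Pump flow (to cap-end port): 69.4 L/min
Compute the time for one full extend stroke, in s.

t ≈ 30.7 s

Cap-side area A_cap = π/4 × (213 mm)² = 35630 mm^2
Swept volume V = A × L; t = V / Q = A·L / Q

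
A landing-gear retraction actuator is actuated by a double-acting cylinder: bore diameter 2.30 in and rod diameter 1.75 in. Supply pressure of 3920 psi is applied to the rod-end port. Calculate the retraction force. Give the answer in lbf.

F ≈ 6860 lbf

Rod-side annular area A_ann = π/4 × (2.30² − 1.75²) = 1.749 in^2
On retraction the pressure acts on the annular area (bore minus rod).
F = P × A_ann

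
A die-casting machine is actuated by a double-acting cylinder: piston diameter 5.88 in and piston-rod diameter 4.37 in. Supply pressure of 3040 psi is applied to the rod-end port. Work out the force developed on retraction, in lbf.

Rod-side annular area A_ann = π/4 × (5.88² − 4.37²) = 12.16 in^2
On retraction the pressure acts on the annular area (bore minus rod).
F = P × A_ann

F ≈ 37000 lbf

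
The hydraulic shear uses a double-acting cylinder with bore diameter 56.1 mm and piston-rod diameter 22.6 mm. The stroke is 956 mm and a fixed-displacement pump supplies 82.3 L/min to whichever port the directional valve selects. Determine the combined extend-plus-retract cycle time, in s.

Cap-side area A_cap = π/4 × (56.1 mm)² = 2472 mm^2
Rod-side annular area A_ann = π/4 × (56.1² − 22.6²) = 2071 mm^2
t_ext = A_cap·L/Q = 1.723 s
t_ret = A_ann·L/Q = 1.443 s
t_cycle = t_ext + t_ret

t ≈ 3.17 s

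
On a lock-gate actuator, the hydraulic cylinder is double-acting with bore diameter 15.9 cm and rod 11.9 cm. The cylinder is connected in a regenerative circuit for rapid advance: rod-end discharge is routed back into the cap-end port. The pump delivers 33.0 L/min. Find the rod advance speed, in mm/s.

In regeneration the rod-end outflow joins the pump flow into the cap end, so the net volume the pump must supply per unit advance equals the rod cross-section area.
Rod cross-section A_rod = π/4 × (11.9 cm)² = 111.2 cm^2
v = Q_pump / A_rod

v ≈ 49.5 mm/s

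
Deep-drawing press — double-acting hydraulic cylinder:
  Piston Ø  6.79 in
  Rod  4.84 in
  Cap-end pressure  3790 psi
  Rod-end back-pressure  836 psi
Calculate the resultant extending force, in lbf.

F ≈ 1.22e5 lbf

Cap-side area A_cap = π/4 × (6.79 in)² = 36.21 in^2
Rod-side annular area A_ann = π/4 × (6.79² − 4.84²) = 17.81 in^2
Net thrust = P_cap·A_cap − P_rod·A_ann = 1.372e5 lbf − 14890 lbf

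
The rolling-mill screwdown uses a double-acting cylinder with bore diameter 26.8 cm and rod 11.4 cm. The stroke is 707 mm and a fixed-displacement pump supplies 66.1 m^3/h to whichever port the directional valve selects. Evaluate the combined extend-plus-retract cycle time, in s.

t ≈ 3.95 s

Cap-side area A_cap = π/4 × (26.8 cm)² = 564.1 cm^2
Rod-side annular area A_ann = π/4 × (26.8² − 11.4²) = 462.0 cm^2
t_ext = A_cap·L/Q = 2.172 s
t_ret = A_ann·L/Q = 1.779 s
t_cycle = t_ext + t_ret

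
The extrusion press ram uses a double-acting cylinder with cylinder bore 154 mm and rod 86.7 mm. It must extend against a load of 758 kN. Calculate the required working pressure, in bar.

Cap-side area A_cap = π/4 × (154 mm)² = 18630 mm^2
P = F / A = 758 kN / A

P ≈ 407 bar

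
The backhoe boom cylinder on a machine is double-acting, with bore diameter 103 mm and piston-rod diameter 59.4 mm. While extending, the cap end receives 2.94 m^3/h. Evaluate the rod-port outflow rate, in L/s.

Cap-side area A_cap = π/4 × (103 mm)² = 8332 mm^2
Rod-side annular area A_ann = π/4 × (103² − 59.4²) = 5561 mm^2
Piston speed v = Q_in/A_cap; rod-end outflow Q_out = v × A_ann = Q_in × A_ann/A_cap.

Q_out ≈ 0.545 L/s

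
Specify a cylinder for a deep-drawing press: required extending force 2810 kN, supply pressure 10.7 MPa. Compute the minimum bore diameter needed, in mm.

Extension force acts on the full piston face: F = P × (π/4)D².
D = √(4F / (πP)) = √(4 × 2810 kN / (π × 10.7 MPa))

D ≈ 578 mm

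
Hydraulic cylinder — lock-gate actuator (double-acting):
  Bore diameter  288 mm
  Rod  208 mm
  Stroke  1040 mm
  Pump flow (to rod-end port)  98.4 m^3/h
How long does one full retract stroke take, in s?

t ≈ 1.19 s

Rod-side annular area A_ann = π/4 × (288² − 208²) = 31160 mm^2
Swept volume V = A × L; t = V / Q = A·L / Q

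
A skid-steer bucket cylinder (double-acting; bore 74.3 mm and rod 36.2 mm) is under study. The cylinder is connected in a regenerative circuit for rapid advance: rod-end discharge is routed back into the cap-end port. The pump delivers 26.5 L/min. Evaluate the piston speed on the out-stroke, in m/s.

In regeneration the rod-end outflow joins the pump flow into the cap end, so the net volume the pump must supply per unit advance equals the rod cross-section area.
Rod cross-section A_rod = π/4 × (36.2 mm)² = 1029 mm^2
v = Q_pump / A_rod

v ≈ 0.429 m/s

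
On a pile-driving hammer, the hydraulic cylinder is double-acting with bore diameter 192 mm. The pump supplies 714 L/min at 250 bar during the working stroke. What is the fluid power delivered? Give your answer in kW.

Hydraulic power = P × Q

W ≈ 298 kW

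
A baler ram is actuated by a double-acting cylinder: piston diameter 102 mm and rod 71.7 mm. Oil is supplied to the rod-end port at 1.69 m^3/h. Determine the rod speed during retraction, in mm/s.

v ≈ 114 mm/s

Rod-side annular area A_ann = π/4 × (102² − 71.7²) = 4134 mm^2
Flow into the rod-end port fills the annular volume.
v = Q / A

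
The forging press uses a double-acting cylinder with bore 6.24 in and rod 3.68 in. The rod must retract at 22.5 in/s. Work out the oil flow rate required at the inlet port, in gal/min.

Q ≈ 117 gal/min

Rod-side annular area A_ann = π/4 × (6.24² − 3.68²) = 19.95 in^2
Q = A × v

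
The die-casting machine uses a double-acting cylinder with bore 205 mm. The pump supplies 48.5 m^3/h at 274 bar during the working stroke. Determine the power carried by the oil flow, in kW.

W ≈ 369 kW

Hydraulic power = P × Q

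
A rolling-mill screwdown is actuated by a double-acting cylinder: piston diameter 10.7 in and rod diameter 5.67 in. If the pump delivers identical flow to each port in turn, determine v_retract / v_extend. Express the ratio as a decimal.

v_ret/v_ext ≈ 1.39

Cap-side area A_cap = π/4 × (10.7 in)² = 89.92 in^2
Rod-side annular area A_ann = π/4 × (10.7² − 5.67²) = 64.67 in^2
For equal Q, v ∝ 1/A, so v_ret/v_ext = A_cap/A_ann.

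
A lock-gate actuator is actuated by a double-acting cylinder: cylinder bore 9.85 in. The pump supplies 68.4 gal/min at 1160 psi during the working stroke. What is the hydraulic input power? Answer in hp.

W ≈ 46.3 hp

Hydraulic power = P × Q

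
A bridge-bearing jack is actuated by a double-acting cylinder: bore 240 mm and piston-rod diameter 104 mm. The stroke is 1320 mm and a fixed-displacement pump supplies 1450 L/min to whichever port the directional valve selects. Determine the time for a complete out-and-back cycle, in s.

Cap-side area A_cap = π/4 × (240 mm)² = 45240 mm^2
Rod-side annular area A_ann = π/4 × (240² − 104²) = 36740 mm^2
t_ext = A_cap·L/Q = 2.471 s
t_ret = A_ann·L/Q = 2.007 s
t_cycle = t_ext + t_ret

t ≈ 4.48 s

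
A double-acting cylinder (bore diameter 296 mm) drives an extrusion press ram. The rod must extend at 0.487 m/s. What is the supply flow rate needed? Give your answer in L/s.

Q ≈ 33.5 L/s

Cap-side area A_cap = π/4 × (296 mm)² = 68810 mm^2
Q = A × v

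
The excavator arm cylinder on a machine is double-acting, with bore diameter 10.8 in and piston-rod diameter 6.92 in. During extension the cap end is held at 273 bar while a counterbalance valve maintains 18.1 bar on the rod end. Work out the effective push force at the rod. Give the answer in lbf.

F ≈ 3.49e5 lbf

Cap-side area A_cap = π/4 × (10.8 in)² = 91.61 in^2
Rod-side annular area A_ann = π/4 × (10.8² − 6.92²) = 54.00 in^2
Net thrust = P_cap·A_cap − P_rod·A_ann = 3.627e5 lbf − 14180 lbf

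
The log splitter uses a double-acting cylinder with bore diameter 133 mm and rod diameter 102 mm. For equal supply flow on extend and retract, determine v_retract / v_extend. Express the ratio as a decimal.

Cap-side area A_cap = π/4 × (133 mm)² = 13890 mm^2
Rod-side annular area A_ann = π/4 × (133² − 102²) = 5722 mm^2
For equal Q, v ∝ 1/A, so v_ret/v_ext = A_cap/A_ann.

v_ret/v_ext ≈ 2.43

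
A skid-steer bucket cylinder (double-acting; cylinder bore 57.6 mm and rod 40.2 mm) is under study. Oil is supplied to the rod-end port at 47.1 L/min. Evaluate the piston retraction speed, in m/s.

v ≈ 0.587 m/s

Rod-side annular area A_ann = π/4 × (57.6² − 40.2²) = 1337 mm^2
Flow into the rod-end port fills the annular volume.
v = Q / A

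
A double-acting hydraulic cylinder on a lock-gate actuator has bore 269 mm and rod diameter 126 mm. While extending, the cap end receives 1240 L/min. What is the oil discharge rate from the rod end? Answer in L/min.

Cap-side area A_cap = π/4 × (269 mm)² = 56830 mm^2
Rod-side annular area A_ann = π/4 × (269² − 126²) = 44360 mm^2
Piston speed v = Q_in/A_cap; rod-end outflow Q_out = v × A_ann = Q_in × A_ann/A_cap.

Q_out ≈ 968 L/min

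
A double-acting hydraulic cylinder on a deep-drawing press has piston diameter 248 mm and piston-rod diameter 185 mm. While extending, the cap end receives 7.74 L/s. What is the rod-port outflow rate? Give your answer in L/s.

Q_out ≈ 3.43 L/s

Cap-side area A_cap = π/4 × (248 mm)² = 48310 mm^2
Rod-side annular area A_ann = π/4 × (248² − 185²) = 21420 mm^2
Piston speed v = Q_in/A_cap; rod-end outflow Q_out = v × A_ann = Q_in × A_ann/A_cap.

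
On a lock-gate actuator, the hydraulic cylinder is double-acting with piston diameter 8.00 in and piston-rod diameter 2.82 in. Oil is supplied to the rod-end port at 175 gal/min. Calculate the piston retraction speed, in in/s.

v ≈ 15.3 in/s

Rod-side annular area A_ann = π/4 × (8.00² − 2.82²) = 44.02 in^2
Flow into the rod-end port fills the annular volume.
v = Q / A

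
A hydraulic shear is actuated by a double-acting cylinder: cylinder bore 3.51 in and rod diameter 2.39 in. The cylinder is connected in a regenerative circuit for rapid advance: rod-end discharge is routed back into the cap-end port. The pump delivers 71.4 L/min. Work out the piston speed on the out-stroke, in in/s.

v ≈ 16.2 in/s

In regeneration the rod-end outflow joins the pump flow into the cap end, so the net volume the pump must supply per unit advance equals the rod cross-section area.
Rod cross-section A_rod = π/4 × (2.39 in)² = 4.486 in^2
v = Q_pump / A_rod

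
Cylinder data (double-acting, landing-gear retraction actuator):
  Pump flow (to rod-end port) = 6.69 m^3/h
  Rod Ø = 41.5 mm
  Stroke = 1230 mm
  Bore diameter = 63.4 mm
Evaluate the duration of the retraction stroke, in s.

t ≈ 1.19 s

Rod-side annular area A_ann = π/4 × (63.4² − 41.5²) = 1804 mm^2
Swept volume V = A × L; t = V / Q = A·L / Q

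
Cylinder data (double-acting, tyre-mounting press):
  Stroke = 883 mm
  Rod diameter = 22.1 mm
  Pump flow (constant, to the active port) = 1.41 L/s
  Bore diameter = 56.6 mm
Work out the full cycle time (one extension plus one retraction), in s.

t ≈ 2.91 s

Cap-side area A_cap = π/4 × (56.6 mm)² = 2516 mm^2
Rod-side annular area A_ann = π/4 × (56.6² − 22.1²) = 2132 mm^2
t_ext = A_cap·L/Q = 1.576 s
t_ret = A_ann·L/Q = 1.335 s
t_cycle = t_ext + t_ret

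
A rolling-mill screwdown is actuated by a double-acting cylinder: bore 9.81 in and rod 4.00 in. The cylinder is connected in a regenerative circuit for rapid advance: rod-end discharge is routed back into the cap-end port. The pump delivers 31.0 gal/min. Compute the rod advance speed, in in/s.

In regeneration the rod-end outflow joins the pump flow into the cap end, so the net volume the pump must supply per unit advance equals the rod cross-section area.
Rod cross-section A_rod = π/4 × (4.00 in)² = 12.57 in^2
v = Q_pump / A_rod

v ≈ 9.50 in/s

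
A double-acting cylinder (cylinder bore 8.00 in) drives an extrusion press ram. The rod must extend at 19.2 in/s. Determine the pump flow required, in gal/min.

Q ≈ 251 gal/min

Cap-side area A_cap = π/4 × (8.00 in)² = 50.27 in^2
Q = A × v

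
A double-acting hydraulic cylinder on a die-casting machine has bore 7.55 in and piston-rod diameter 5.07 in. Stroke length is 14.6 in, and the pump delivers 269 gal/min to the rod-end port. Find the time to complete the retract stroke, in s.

t ≈ 0.347 s

Rod-side annular area A_ann = π/4 × (7.55² − 5.07²) = 24.58 in^2
Swept volume V = A × L; t = V / Q = A·L / Q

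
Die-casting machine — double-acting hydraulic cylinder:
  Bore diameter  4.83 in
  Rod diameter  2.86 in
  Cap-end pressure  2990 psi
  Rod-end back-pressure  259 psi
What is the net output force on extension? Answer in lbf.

F ≈ 51700 lbf

Cap-side area A_cap = π/4 × (4.83 in)² = 18.32 in^2
Rod-side annular area A_ann = π/4 × (4.83² − 2.86²) = 11.90 in^2
Net thrust = P_cap·A_cap − P_rod·A_ann = 54780 lbf − 3082 lbf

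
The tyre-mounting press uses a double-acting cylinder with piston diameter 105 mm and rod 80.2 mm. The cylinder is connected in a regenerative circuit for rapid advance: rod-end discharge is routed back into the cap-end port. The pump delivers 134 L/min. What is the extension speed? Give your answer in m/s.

In regeneration the rod-end outflow joins the pump flow into the cap end, so the net volume the pump must supply per unit advance equals the rod cross-section area.
Rod cross-section A_rod = π/4 × (80.2 mm)² = 5052 mm^2
v = Q_pump / A_rod

v ≈ 0.442 m/s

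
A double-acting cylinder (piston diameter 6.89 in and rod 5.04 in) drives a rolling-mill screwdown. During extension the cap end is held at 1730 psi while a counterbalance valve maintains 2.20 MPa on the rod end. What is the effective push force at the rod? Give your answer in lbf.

F ≈ 59000 lbf

Cap-side area A_cap = π/4 × (6.89 in)² = 37.28 in^2
Rod-side annular area A_ann = π/4 × (6.89² − 5.04²) = 17.33 in^2
Net thrust = P_cap·A_cap − P_rod·A_ann = 64500 lbf − 5531 lbf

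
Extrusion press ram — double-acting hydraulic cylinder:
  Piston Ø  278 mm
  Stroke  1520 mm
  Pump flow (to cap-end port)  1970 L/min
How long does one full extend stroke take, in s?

Cap-side area A_cap = π/4 × (278 mm)² = 60700 mm^2
Swept volume V = A × L; t = V / Q = A·L / Q

t ≈ 2.81 s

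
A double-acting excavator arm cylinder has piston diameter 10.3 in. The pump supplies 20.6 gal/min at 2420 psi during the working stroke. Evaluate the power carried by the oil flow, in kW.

W ≈ 21.7 kW

Hydraulic power = P × Q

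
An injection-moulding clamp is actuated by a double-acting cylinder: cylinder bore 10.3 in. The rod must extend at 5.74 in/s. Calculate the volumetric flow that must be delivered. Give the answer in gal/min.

Q ≈ 124 gal/min

Cap-side area A_cap = π/4 × (10.3 in)² = 83.32 in^2
Q = A × v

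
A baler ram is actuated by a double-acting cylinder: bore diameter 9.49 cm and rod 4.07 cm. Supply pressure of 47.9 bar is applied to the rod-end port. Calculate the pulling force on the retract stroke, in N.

Rod-side annular area A_ann = π/4 × (9.49² − 4.07²) = 57.72 cm^2
On retraction the pressure acts on the annular area (bore minus rod).
F = P × A_ann

F ≈ 27600 N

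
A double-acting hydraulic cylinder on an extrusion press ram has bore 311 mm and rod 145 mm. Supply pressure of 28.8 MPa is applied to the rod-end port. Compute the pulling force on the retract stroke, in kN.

Rod-side annular area A_ann = π/4 × (311² − 145²) = 59450 mm^2
On retraction the pressure acts on the annular area (bore minus rod).
F = P × A_ann

F ≈ 1710 kN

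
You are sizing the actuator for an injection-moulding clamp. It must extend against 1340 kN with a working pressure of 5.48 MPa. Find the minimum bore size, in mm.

Extension force acts on the full piston face: F = P × (π/4)D².
D = √(4F / (πP)) = √(4 × 1340 kN / (π × 5.48 MPa))

D ≈ 558 mm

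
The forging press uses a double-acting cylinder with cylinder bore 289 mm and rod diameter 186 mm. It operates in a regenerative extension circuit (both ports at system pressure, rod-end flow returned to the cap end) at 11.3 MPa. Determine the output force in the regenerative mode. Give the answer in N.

With equal pressure on both faces, forces on the annular region cancel; the net push is pressure × rod cross-section.
Rod cross-section A_rod = π/4 × (186 mm)² = 27170 mm^2
F = P × A_rod

F ≈ 3.07e5 N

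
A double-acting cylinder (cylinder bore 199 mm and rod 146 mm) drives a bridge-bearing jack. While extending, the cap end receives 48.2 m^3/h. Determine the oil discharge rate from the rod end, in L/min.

Cap-side area A_cap = π/4 × (199 mm)² = 31100 mm^2
Rod-side annular area A_ann = π/4 × (199² − 146²) = 14360 mm^2
Piston speed v = Q_in/A_cap; rod-end outflow Q_out = v × A_ann = Q_in × A_ann/A_cap.

Q_out ≈ 371 L/min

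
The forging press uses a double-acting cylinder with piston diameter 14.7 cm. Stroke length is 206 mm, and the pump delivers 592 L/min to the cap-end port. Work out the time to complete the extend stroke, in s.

Cap-side area A_cap = π/4 × (14.7 cm)² = 169.7 cm^2
Swept volume V = A × L; t = V / Q = A·L / Q

t ≈ 0.354 s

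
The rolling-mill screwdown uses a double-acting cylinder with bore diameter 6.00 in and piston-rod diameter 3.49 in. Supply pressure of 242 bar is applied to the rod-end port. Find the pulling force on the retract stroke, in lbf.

F ≈ 65700 lbf

Rod-side annular area A_ann = π/4 × (6.00² − 3.49²) = 18.71 in^2
On retraction the pressure acts on the annular area (bore minus rod).
F = P × A_ann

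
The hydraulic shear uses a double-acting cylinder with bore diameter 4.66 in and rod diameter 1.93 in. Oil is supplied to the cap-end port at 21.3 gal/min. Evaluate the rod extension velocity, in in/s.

v ≈ 4.81 in/s

Cap-side area A_cap = π/4 × (4.66 in)² = 17.06 in^2
v = Q / A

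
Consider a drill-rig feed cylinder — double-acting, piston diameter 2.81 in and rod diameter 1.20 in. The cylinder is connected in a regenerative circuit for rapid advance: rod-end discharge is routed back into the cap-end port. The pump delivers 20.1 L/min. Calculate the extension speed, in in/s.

v ≈ 18.1 in/s

In regeneration the rod-end outflow joins the pump flow into the cap end, so the net volume the pump must supply per unit advance equals the rod cross-section area.
Rod cross-section A_rod = π/4 × (1.20 in)² = 1.131 in^2
v = Q_pump / A_rod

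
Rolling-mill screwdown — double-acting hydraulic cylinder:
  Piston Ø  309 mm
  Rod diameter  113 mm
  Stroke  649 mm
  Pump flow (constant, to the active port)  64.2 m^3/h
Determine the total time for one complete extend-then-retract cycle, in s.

Cap-side area A_cap = π/4 × (309 mm)² = 74990 mm^2
Rod-side annular area A_ann = π/4 × (309² − 113²) = 64960 mm^2
t_ext = A_cap·L/Q = 2.729 s
t_ret = A_ann·L/Q = 2.364 s
t_cycle = t_ext + t_ret

t ≈ 5.09 s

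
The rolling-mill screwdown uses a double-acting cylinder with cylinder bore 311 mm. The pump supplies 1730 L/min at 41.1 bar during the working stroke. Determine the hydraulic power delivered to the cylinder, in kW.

W ≈ 119 kW

Hydraulic power = P × Q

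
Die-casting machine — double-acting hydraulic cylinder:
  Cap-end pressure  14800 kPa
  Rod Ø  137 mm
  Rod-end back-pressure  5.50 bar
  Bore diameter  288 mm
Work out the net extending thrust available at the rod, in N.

F ≈ 9.36e5 N

Cap-side area A_cap = π/4 × (288 mm)² = 65140 mm^2
Rod-side annular area A_ann = π/4 × (288² − 137²) = 50400 mm^2
Net thrust = P_cap·A_cap − P_rod·A_ann = 9.641e5 N − 27720 N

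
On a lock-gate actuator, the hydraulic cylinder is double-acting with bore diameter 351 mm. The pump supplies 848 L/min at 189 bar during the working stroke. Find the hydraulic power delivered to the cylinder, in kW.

W ≈ 267 kW

Hydraulic power = P × Q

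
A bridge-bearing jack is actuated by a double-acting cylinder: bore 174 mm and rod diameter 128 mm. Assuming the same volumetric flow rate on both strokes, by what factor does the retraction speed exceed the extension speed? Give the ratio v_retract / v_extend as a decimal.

Cap-side area A_cap = π/4 × (174 mm)² = 23780 mm^2
Rod-side annular area A_ann = π/4 × (174² − 128²) = 10910 mm^2
For equal Q, v ∝ 1/A, so v_ret/v_ext = A_cap/A_ann.

v_ret/v_ext ≈ 2.18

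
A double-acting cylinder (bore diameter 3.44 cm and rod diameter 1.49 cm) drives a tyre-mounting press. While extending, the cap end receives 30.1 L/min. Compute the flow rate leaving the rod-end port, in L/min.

Q_out ≈ 24.5 L/min

Cap-side area A_cap = π/4 × (3.44 cm)² = 9.294 cm^2
Rod-side annular area A_ann = π/4 × (3.44² − 1.49²) = 7.550 cm^2
Piston speed v = Q_in/A_cap; rod-end outflow Q_out = v × A_ann = Q_in × A_ann/A_cap.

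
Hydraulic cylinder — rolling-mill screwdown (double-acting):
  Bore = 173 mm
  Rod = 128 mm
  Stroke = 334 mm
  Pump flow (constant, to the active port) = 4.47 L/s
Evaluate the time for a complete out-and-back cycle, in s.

t ≈ 2.55 s

Cap-side area A_cap = π/4 × (173 mm)² = 23510 mm^2
Rod-side annular area A_ann = π/4 × (173² − 128²) = 10640 mm^2
t_ext = A_cap·L/Q = 1.756 s
t_ret = A_ann·L/Q = 0.7949 s
t_cycle = t_ext + t_ret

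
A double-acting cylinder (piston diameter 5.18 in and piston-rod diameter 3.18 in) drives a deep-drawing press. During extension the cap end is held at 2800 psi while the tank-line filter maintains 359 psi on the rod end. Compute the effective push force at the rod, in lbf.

Cap-side area A_cap = π/4 × (5.18 in)² = 21.07 in^2
Rod-side annular area A_ann = π/4 × (5.18² − 3.18²) = 13.13 in^2
Net thrust = P_cap·A_cap − P_rod·A_ann = 59010 lbf − 4714 lbf

F ≈ 54300 lbf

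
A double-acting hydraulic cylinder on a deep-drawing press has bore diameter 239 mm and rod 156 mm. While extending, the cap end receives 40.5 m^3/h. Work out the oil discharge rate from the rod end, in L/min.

Cap-side area A_cap = π/4 × (239 mm)² = 44860 mm^2
Rod-side annular area A_ann = π/4 × (239² − 156²) = 25750 mm^2
Piston speed v = Q_in/A_cap; rod-end outflow Q_out = v × A_ann = Q_in × A_ann/A_cap.

Q_out ≈ 387 L/min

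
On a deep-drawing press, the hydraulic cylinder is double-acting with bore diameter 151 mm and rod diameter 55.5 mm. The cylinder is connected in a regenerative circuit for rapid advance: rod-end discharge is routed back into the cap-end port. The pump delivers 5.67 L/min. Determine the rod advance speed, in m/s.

v ≈ 0.0391 m/s

In regeneration the rod-end outflow joins the pump flow into the cap end, so the net volume the pump must supply per unit advance equals the rod cross-section area.
Rod cross-section A_rod = π/4 × (55.5 mm)² = 2419 mm^2
v = Q_pump / A_rod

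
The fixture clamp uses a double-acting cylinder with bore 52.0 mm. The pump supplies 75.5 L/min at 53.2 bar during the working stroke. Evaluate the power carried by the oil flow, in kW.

W ≈ 6.69 kW

Hydraulic power = P × Q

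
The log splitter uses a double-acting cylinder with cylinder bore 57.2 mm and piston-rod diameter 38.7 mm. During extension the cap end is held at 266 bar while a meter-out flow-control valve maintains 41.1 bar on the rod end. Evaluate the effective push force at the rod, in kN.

F ≈ 62.6 kN

Cap-side area A_cap = π/4 × (57.2 mm)² = 2570 mm^2
Rod-side annular area A_ann = π/4 × (57.2² − 38.7²) = 1393 mm^2
Net thrust = P_cap·A_cap − P_rod·A_ann = 68.35 kN − 5.727 kN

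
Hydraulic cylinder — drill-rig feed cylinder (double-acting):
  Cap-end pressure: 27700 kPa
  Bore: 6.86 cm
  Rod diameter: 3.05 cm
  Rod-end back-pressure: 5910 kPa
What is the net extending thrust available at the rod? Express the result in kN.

F ≈ 84.9 kN

Cap-side area A_cap = π/4 × (6.86 cm)² = 36.96 cm^2
Rod-side annular area A_ann = π/4 × (6.86² − 3.05²) = 29.65 cm^2
Net thrust = P_cap·A_cap − P_rod·A_ann = 102.4 kN − 17.53 kN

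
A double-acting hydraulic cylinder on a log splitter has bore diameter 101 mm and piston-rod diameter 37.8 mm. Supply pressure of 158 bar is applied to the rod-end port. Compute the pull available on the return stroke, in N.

Rod-side annular area A_ann = π/4 × (101² − 37.8²) = 6890 mm^2
On retraction the pressure acts on the annular area (bore minus rod).
F = P × A_ann

F ≈ 1.09e5 N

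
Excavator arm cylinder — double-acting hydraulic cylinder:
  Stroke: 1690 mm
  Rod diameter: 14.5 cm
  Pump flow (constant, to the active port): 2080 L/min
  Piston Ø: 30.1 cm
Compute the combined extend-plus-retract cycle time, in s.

t ≈ 6.13 s

Cap-side area A_cap = π/4 × (30.1 cm)² = 711.6 cm^2
Rod-side annular area A_ann = π/4 × (30.1² − 14.5²) = 546.4 cm^2
t_ext = A_cap·L/Q = 3.469 s
t_ret = A_ann·L/Q = 2.664 s
t_cycle = t_ext + t_ret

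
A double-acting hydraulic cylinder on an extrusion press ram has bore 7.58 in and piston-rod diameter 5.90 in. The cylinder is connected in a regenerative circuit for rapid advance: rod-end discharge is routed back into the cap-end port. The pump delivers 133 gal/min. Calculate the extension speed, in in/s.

In regeneration the rod-end outflow joins the pump flow into the cap end, so the net volume the pump must supply per unit advance equals the rod cross-section area.
Rod cross-section A_rod = π/4 × (5.90 in)² = 27.34 in^2
v = Q_pump / A_rod

v ≈ 18.7 in/s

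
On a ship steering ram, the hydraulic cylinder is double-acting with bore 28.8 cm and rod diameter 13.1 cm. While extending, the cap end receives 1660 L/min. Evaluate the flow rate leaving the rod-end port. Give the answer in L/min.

Q_out ≈ 1320 L/min

Cap-side area A_cap = π/4 × (28.8 cm)² = 651.4 cm^2
Rod-side annular area A_ann = π/4 × (28.8² − 13.1²) = 516.7 cm^2
Piston speed v = Q_in/A_cap; rod-end outflow Q_out = v × A_ann = Q_in × A_ann/A_cap.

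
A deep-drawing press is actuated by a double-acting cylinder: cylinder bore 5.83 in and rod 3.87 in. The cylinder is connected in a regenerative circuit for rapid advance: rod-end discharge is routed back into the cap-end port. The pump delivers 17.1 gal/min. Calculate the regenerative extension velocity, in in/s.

In regeneration the rod-end outflow joins the pump flow into the cap end, so the net volume the pump must supply per unit advance equals the rod cross-section area.
Rod cross-section A_rod = π/4 × (3.87 in)² = 11.76 in^2
v = Q_pump / A_rod

v ≈ 5.60 in/s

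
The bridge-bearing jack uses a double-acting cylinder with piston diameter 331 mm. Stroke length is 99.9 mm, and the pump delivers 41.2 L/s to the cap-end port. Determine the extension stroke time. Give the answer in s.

t ≈ 0.209 s

Cap-side area A_cap = π/4 × (331 mm)² = 86050 mm^2
Swept volume V = A × L; t = V / Q = A·L / Q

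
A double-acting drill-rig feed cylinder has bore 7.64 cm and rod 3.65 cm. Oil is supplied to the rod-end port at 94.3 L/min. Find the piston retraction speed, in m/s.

Rod-side annular area A_ann = π/4 × (7.64² − 3.65²) = 35.38 cm^2
Flow into the rod-end port fills the annular volume.
v = Q / A

v ≈ 0.444 m/s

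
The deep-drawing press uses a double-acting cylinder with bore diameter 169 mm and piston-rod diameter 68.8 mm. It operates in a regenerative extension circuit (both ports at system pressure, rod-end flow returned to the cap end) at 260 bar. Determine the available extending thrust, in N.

F ≈ 96700 N

With equal pressure on both faces, forces on the annular region cancel; the net push is pressure × rod cross-section.
Rod cross-section A_rod = π/4 × (68.8 mm)² = 3718 mm^2
F = P × A_rod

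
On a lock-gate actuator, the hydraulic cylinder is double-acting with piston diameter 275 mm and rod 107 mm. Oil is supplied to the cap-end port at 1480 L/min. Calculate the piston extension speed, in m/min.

Cap-side area A_cap = π/4 × (275 mm)² = 59400 mm^2
v = Q / A

v ≈ 24.9 m/min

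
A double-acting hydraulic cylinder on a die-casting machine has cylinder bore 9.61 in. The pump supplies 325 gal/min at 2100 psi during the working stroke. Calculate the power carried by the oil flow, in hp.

Hydraulic power = P × Q

W ≈ 398 hp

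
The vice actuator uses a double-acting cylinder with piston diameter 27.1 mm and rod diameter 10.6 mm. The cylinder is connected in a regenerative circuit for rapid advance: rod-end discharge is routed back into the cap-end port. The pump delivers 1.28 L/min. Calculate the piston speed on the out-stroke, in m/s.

In regeneration the rod-end outflow joins the pump flow into the cap end, so the net volume the pump must supply per unit advance equals the rod cross-section area.
Rod cross-section A_rod = π/4 × (10.6 mm)² = 88.25 mm^2
v = Q_pump / A_rod

v ≈ 0.242 m/s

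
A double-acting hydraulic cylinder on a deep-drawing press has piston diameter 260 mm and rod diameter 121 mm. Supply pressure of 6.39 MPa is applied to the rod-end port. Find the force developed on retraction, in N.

F ≈ 2.66e5 N

Rod-side annular area A_ann = π/4 × (260² − 121²) = 41590 mm^2
On retraction the pressure acts on the annular area (bore minus rod).
F = P × A_ann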